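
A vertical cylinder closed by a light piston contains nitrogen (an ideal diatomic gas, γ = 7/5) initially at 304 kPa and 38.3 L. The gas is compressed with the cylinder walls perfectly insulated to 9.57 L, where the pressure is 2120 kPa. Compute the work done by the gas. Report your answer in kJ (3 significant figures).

Adiabatic: W = (P₁V₁ − P₂V₂)/(γ − 1) with γ = 7/5.
P₁V₁ = 11643 J, P₂V₂ = 20288 J.
W = (11643 − 20288) / 0.4 = -21613 J.

W ≈ -21.6 kJ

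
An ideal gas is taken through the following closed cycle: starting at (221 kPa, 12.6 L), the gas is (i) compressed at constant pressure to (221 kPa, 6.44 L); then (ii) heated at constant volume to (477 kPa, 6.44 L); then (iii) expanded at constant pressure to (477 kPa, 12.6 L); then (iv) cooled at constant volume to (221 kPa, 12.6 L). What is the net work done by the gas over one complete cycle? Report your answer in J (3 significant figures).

W_net ≈ 1580 J

Constant-volume legs do no work.
W(i) = (221)(6.44 − 12.6) = -1361 J; W(iii) = (477)(12.6 − 6.44) = 2938 J.
W_net = -1361 + 2938 = 1577 J (the clockwise enclosed area).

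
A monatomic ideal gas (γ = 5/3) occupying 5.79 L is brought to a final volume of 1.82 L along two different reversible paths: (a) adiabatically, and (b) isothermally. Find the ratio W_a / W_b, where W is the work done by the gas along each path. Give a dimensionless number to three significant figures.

Path (a) adiabatic: W = P₁V₁(1 − (V₁/V₂)^(γ−1))/(γ−1) → W_a/(P₁V₁) = -1.745.
Path (b) isothermal: W = P₁V₁ ln(V₂/V₁) → W_b/(P₁V₁) = -1.157.
W_a / W_b = -1.745 / -1.157 = 1.507.

W_a / W_b ≈ 1.51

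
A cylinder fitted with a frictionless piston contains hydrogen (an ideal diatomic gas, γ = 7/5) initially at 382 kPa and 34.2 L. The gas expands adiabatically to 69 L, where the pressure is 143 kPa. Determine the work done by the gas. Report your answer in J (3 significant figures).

Adiabatic: W = (P₁V₁ − P₂V₂)/(γ − 1) with γ = 7/5.
P₁V₁ = 13064 J, P₂V₂ = 9867 J.
W = (13064 − 9867) / 0.4 = 7994 J.

W ≈ 7990 J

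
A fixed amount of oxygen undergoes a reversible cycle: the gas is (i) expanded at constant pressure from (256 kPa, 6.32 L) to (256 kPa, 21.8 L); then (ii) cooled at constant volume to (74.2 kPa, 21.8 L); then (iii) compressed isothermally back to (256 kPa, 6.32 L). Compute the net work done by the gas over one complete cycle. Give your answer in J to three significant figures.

Leg (i): W = PΔV = (256)(21.8 − 6.32) = 3963 J.
Leg (ii): W = 0.
Leg (iii): W = PᵢVᵢ ln(V_f/Vᵢ) = (1618) ln(6.32/21.8) = -2003 J.
W_net = 3963 − 2003 = 1960 J.

W_net ≈ 1960 J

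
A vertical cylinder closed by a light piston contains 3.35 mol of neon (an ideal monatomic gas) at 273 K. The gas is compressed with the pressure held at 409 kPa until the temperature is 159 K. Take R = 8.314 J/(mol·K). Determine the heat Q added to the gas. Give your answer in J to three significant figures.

Q ≈ -7940 J

Isobaric: W = nRΔT = (3.35)(8.314)(-114) = -3175 J.
ΔU = nCᵥΔT with Cᵥ = 3R/2: ΔU = (3.35)(12.47)(-114) = -4763 J.
Q = ΔU + W = -4763 − 3175 = -7938 J.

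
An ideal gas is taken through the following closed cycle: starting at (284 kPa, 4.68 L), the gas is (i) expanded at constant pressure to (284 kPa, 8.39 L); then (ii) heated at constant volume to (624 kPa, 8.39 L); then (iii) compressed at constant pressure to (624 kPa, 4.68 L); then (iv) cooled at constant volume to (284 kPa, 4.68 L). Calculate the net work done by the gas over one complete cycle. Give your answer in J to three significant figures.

W_net ≈ -1260 J

Constant-volume legs do no work.
W(i) = (284)(8.39 − 4.68) = 1054 J; W(iii) = (624)(4.68 − 8.39) = -2315 J.
W_net = 1054 − 2315 = -1261 J (the counter-clockwise enclosed area).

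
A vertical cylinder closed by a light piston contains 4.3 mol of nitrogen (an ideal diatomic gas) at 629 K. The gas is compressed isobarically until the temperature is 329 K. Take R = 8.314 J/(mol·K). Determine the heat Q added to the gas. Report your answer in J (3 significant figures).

Q ≈ -37500 J

Isobaric: W = nRΔT = (4.3)(8.314)(-300) = -10725 J.
ΔU = nCᵥΔT with Cᵥ = 5R/2: ΔU = (4.3)(20.79)(-300) = -26813 J.
Q = ΔU + W = -26813 − 10725 = -37538 J.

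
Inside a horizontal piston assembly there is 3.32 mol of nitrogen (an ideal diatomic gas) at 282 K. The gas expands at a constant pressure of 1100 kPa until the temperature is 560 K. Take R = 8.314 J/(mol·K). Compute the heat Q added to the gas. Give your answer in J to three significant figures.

Q ≈ 26900 J

Isobaric: W = nRΔT = (3.32)(8.314)(278) = 7673 J.
ΔU = nCᵥΔT with Cᵥ = 5R/2: ΔU = (3.32)(20.79)(278) = 19184 J.
Q = ΔU + W = 19184 + 7673 = 26857 J.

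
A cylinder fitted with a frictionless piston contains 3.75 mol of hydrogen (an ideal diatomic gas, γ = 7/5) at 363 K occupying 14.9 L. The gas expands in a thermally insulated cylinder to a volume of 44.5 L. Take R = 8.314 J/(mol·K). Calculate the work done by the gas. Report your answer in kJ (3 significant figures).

W ≈ 10.0 kJ

Adiabatic: TV^(γ−1) = const with γ = 7/5.
T₂ = T₁ (V₁/V₂)^(γ−1) = 363 × (14.9/44.5)^0.4 = 363 × 0.6456 = 234.3 K.
W_by = nCᵥ(T₁ − T₂) = (3.75)(20.79)(363 − 234.3) = 10029 J.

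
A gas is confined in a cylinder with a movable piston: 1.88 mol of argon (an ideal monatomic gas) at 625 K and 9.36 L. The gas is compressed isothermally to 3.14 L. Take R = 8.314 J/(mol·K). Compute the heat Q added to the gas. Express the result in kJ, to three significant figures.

Q ≈ -10.7 kJ

Isothermal ⇒ ΔU = 0, so Q = W = nRT ln(V₂/V₁).
Q = (1.88)(8.314)(625) ln(3.14/9.36) = 9769 × -1.092 = -10670 J.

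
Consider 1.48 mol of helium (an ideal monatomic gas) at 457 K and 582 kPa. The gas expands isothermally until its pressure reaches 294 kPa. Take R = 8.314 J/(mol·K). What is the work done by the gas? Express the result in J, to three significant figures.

W ≈ 3840 J

Isothermal process: W = nRT ln(V₂/V₁) = nRT ln(P₁/P₂).
W = (1.48)(8.314)(457) × ln(582/294)
  = 5623 × ln(1.98) = 5623 × 0.6829
W_by_gas = 3840 J.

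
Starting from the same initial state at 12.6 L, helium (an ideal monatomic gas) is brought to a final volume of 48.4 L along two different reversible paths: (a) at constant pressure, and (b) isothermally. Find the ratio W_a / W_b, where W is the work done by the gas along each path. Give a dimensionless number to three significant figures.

Path (a) isobaric: W = P₁(V₂ − V₁) → W_a/(P₁V₁) = 2.841.
Path (b) isothermal: W = P₁V₁ ln(V₂/V₁) → W_b/(P₁V₁) = 1.346.
W_a / W_b = 2.841 / 1.346 = 2.111.

W_a / W_b ≈ 2.11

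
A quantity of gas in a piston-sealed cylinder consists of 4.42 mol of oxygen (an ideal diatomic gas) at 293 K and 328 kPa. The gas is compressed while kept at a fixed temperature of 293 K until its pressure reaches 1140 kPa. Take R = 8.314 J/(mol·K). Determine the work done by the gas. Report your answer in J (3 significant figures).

Isothermal process: W = nRT ln(V₂/V₁) = nRT ln(P₁/P₂).
W = (4.42)(8.314)(293) × ln(328/1140)
  = 10767 × ln(0.2877) = 10767 × -1.246
W_by_gas = -13413 J.

W ≈ -13400 J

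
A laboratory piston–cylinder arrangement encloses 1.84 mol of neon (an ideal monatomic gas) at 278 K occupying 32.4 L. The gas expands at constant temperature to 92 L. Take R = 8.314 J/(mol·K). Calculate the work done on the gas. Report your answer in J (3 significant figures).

W ≈ -4440 J

Isothermal: W = nRT ln(V₂/V₁).
W = (1.84)(8.314)(278) × ln(92/32.4)
  = 4253 × 1.044
W_by_gas = 4438 J; work on gas = −W_by = -4438 J.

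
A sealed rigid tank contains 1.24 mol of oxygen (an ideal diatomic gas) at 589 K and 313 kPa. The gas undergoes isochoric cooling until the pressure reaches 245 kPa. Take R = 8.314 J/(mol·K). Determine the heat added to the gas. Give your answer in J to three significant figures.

Constant volume ⇒ W = 0, so Q = ΔU = nCᵥΔT with Cᵥ = 5R/2 = 20.79 J/(mol·K).
At constant V, T₂/T₁ = P₂/P₁ ⇒ ΔT = T₁(P₂/P₁ − 1) = 589·(245/313 − 1) = -128 K.
ΔU = (1.24)(20.79)(-128) = -3298 J.

Q ≈ -3300 J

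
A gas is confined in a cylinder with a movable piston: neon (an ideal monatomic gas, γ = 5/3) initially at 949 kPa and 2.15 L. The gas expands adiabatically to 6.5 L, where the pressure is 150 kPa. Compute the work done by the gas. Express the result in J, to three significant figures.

Adiabatic: W = (P₁V₁ − P₂V₂)/(γ − 1) with γ = 5/3.
P₁V₁ = 2040 J, P₂V₂ = 975 J.
W = (2040 − 975) / 0.6667 = 1598 J.

W ≈ 1600 J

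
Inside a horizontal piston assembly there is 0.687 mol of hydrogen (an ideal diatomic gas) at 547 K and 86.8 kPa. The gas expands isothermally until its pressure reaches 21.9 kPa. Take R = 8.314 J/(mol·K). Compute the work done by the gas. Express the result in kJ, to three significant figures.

W ≈ 4.30 kJ

Isothermal process: W = nRT ln(V₂/V₁) = nRT ln(P₁/P₂).
W = (0.687)(8.314)(547) × ln(86.8/21.9)
  = 3124 × ln(3.963) = 3124 × 1.377
W_by_gas = 4303 J.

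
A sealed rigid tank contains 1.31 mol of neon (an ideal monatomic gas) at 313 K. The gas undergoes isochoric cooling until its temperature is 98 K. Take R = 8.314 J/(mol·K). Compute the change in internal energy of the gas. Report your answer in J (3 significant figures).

ΔU ≈ -3510 J

Constant volume ⇒ W = 0, so Q = ΔU = nCᵥΔT with Cᵥ = 3R/2 = 12.47 J/(mol·K).
ΔU = (1.31)(12.47)(98 − 313) = -3512 J.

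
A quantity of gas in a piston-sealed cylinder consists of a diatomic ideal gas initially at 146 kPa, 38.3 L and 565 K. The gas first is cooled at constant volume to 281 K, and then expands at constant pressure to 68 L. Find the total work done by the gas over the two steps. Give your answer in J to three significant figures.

Step 1 (isochoric): W = 0 (constant volume).
After step 1: P = 72.61 kPa (V unchanged).
Step 2 (isobaric): W = PΔV = (72.61 kPa)(68 − 38.3 L) = 2157 J.
W_total = 0 + 2157 = 2157 J.

W_total ≈ 2160 J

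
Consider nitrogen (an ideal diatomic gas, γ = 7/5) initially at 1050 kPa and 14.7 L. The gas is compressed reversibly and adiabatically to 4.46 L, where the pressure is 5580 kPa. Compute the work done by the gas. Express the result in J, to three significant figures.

W ≈ -23600 J

Adiabatic: W = (P₁V₁ − P₂V₂)/(γ − 1) with γ = 7/5.
P₁V₁ = 15435 J, P₂V₂ = 24887 J.
W = (15435 − 24887) / 0.4 = -23630 J.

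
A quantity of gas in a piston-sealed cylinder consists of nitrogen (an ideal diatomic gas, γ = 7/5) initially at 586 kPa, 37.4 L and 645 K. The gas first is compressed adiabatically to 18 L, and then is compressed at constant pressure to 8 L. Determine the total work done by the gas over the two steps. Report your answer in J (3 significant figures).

Step 1 (adiabatic): W = (P₁V₁ − P₂V₂)/(γ−1) = (21916 − 29364)/0.4 = -18618 J.
After step 1: P = 1631 kPa, V = 18 L, T = 864.2 K.
Step 2 (isobaric): W = PΔV = (1631 kPa)(8 − 18 L) = -16313 J.
W_total = -18618 − 16313 = -34931 J.

W_total ≈ -34900 J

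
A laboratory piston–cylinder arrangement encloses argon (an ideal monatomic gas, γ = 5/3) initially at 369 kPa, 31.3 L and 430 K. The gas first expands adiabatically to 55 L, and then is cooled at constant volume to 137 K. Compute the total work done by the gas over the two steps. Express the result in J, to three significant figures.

W_total ≈ 5430 J

Step 1 (adiabatic): W = (P₁V₁ − P₂V₂)/(γ−1) = (11550 − 7932)/0.667 = 5427 J.
Step 2 (isochoric): W = 0 (constant volume).
W_total = 5427 + 0 = 5427 J.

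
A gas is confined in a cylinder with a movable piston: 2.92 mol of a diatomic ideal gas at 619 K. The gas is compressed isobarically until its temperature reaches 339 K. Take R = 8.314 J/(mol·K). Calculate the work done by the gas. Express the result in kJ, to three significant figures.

Isobaric: W = P ΔV = nR ΔT.
W = (2.92)(8.314)(339 − 619) = -6798 J.

W ≈ -6.80 kJ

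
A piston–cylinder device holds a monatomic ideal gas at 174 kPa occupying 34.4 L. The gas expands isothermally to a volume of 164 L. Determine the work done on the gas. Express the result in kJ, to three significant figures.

W ≈ -9.35 kJ

Isothermal: W = nRT ln(V₂/V₁) = P₁V₁ ln(V₂/V₁).
P₁V₁ = (174 kPa)(34.4 L) = 5986 J.
W = 5986 × ln(164/34.4) = 5986 × 1.562
W_by_gas = 9348 J; work on gas = −W_by = -9348 J.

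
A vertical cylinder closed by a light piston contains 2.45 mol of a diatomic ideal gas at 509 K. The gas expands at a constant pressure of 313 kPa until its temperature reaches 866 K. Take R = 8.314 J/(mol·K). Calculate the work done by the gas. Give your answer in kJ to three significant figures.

Isobaric: W = P ΔV = nR ΔT.
W = (2.45)(8.314)(866 − 509) = 7272 J.

W ≈ 7.27 kJ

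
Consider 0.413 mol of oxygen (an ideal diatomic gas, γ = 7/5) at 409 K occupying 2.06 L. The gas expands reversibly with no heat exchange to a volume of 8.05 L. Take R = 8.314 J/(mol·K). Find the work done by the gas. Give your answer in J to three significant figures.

W ≈ 1480 J

Adiabatic: TV^(γ−1) = const with γ = 7/5.
T₂ = T₁ (V₁/V₂)^(γ−1) = 409 × (2.06/8.05)^0.4 = 409 × 0.5797 = 237.1 K.
W_by = nCᵥ(T₁ − T₂) = (0.413)(20.79)(409 − 237.1) = 1476 J.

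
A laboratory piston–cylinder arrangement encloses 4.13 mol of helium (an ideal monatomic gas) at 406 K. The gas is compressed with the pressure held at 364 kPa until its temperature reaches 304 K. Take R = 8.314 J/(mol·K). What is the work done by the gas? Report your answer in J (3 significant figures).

W ≈ -3500 J

Isobaric: W = P ΔV = nR ΔT.
W = (4.13)(8.314)(304 − 406) = -3502 J.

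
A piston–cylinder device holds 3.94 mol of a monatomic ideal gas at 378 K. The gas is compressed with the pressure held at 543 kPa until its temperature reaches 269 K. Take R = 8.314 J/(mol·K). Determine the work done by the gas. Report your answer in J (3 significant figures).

W ≈ -3570 J

Isobaric: W = P ΔV = nR ΔT.
W = (3.94)(8.314)(269 − 378) = -3571 J.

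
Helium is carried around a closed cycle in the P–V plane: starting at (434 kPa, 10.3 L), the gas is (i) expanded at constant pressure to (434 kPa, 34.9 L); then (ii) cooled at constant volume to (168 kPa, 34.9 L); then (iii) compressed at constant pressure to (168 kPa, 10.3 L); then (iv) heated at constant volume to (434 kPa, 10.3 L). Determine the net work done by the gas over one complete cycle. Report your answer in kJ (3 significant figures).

W_net ≈ 6.54 kJ

Constant-volume legs do no work.
W(i) = (434)(34.9 − 10.3) = 10676 J; W(iii) = (168)(10.3 − 34.9) = -4133 J.
W_net = 10676 − 4133 = 6544 J (the clockwise enclosed area).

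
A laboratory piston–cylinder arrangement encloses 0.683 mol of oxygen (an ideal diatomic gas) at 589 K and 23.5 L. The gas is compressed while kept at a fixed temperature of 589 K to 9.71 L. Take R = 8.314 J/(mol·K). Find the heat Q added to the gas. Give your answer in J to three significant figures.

Isothermal ⇒ ΔU = 0, so Q = W = nRT ln(V₂/V₁).
Q = (0.683)(8.314)(589) ln(9.71/23.5) = 3345 × -0.8838 = -2956 J.

Q ≈ -2960 J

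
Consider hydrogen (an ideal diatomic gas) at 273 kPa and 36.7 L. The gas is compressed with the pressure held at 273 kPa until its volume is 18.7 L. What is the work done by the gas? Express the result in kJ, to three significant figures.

W ≈ -4.91 kJ

Isobaric: W = P ΔV.
W = (273 kPa)(18.7 − 36.7 L) = (273)(-18) = -4914 J.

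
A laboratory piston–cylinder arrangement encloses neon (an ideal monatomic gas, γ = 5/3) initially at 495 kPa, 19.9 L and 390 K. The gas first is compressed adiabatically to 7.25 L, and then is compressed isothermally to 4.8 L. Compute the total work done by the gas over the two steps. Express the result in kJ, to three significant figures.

W_total ≈ -22.2 kJ

Step 1 (adiabatic): W = (P₁V₁ − P₂V₂)/(γ−1) = (9850 − 19311)/0.667 = -14191 J.
After step 1: P = 2664 kPa, V = 7.25 L, T = 764.6 K.
Step 2 (isothermal): W = P₁V₁ ln(V₂/V₁) = (19311) ln(4.8/7.25) = -7964 J.
W_total = -14191 − 7964 = -22154 J.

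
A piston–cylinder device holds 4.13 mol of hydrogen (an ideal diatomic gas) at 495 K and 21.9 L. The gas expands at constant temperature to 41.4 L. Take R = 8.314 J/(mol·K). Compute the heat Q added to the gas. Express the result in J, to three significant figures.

Q ≈ 10800 J

Isothermal ⇒ ΔU = 0, so Q = W = nRT ln(V₂/V₁).
Q = (4.13)(8.314)(495) ln(41.4/21.9) = 16997 × 0.6368 = 10823 J.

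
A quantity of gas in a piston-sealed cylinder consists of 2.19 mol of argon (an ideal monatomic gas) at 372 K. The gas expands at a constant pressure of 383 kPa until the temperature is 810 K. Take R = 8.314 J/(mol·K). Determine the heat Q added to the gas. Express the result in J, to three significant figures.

Isobaric: W = nRΔT = (2.19)(8.314)(438) = 7975 J.
ΔU = nCᵥΔT with Cᵥ = 3R/2: ΔU = (2.19)(12.47)(438) = 11962 J.
Q = ΔU + W = 11962 + 7975 = 19937 J.

Q ≈ 19900 J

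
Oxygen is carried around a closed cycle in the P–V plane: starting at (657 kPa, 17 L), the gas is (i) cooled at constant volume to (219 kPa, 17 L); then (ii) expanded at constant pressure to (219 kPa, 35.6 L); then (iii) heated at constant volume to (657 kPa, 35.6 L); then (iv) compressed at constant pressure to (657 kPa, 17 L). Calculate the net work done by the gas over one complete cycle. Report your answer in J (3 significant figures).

Constant-volume legs do no work.
W(ii) = (219)(35.6 − 17) = 4073 J; W(iv) = (657)(17 − 35.6) = -12220 J.
W_net = 4073 − 12220 = -8147 J (the counter-clockwise enclosed area).

W_net ≈ -8150 J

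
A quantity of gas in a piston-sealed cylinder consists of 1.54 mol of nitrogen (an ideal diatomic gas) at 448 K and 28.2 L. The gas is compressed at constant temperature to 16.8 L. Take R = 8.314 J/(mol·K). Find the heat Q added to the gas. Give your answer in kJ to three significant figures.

Isothermal ⇒ ΔU = 0, so Q = W = nRT ln(V₂/V₁).
Q = (1.54)(8.314)(448) ln(16.8/28.2) = 5736 × -0.5179 = -2971 J.

Q ≈ -2.97 kJ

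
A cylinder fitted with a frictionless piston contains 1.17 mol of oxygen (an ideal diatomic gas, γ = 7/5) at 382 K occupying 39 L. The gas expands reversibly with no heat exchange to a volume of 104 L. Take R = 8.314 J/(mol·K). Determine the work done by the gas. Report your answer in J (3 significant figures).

W ≈ 3010 J

Adiabatic: TV^(γ−1) = const with γ = 7/5.
T₂ = T₁ (V₁/V₂)^(γ−1) = 382 × (39/104)^0.4 = 382 × 0.6755 = 258 K.
W_by = nCᵥ(T₁ − T₂) = (1.17)(20.79)(382 − 258) = 3015 J.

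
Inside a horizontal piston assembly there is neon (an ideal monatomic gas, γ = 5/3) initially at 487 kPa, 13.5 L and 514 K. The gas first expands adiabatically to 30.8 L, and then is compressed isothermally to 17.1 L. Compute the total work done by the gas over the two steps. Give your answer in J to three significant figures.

W_total ≈ 1940 J

Step 1 (adiabatic): W = (P₁V₁ − P₂V₂)/(γ−1) = (6574 − 3794)/0.667 = 4171 J.
After step 1: P = 123.2 kPa, V = 30.8 L, T = 296.6 K.
Step 2 (isothermal): W = P₁V₁ ln(V₂/V₁) = (3794) ln(17.1/30.8) = -2232 J.
W_total = 4171 − 2232 = 1939 J.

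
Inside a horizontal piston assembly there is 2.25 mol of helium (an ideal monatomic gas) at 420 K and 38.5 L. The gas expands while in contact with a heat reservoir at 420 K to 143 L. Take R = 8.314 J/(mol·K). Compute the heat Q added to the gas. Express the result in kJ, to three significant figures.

Q ≈ 10.3 kJ

Isothermal ⇒ ΔU = 0, so Q = W = nRT ln(V₂/V₁).
Q = (2.25)(8.314)(420) ln(143/38.5) = 7857 × 1.312 = 10309 J.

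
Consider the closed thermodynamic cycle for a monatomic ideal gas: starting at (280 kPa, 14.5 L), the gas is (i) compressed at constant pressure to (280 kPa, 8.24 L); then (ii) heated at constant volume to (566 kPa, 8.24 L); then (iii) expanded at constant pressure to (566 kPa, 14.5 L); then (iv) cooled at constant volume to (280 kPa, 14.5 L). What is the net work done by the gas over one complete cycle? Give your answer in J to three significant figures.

Constant-volume legs do no work.
W(i) = (280)(8.24 − 14.5) = -1753 J; W(iii) = (566)(14.5 − 8.24) = 3543 J.
W_net = -1753 + 3543 = 1790 J (the clockwise enclosed area).

W_net ≈ 1790 J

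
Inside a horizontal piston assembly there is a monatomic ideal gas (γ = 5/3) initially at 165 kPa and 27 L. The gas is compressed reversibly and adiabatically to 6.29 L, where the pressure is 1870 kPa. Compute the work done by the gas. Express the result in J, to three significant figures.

W ≈ -11000 J

Adiabatic: W = (P₁V₁ − P₂V₂)/(γ − 1) with γ = 5/3.
P₁V₁ = 4455 J, P₂V₂ = 11762 J.
W = (4455 − 11762) / 0.6667 = -10961 J.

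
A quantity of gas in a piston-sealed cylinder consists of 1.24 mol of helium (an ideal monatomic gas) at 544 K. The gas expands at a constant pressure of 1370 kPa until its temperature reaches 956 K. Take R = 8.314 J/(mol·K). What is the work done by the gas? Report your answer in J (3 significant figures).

W ≈ 4250 J

Isobaric: W = P ΔV = nR ΔT.
W = (1.24)(8.314)(956 − 544) = 4247 J.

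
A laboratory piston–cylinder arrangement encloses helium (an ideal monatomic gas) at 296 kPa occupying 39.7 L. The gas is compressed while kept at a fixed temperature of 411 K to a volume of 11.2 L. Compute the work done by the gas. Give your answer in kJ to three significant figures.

W ≈ -14.9 kJ

Isothermal: W = nRT ln(V₂/V₁) = P₁V₁ ln(V₂/V₁).
P₁V₁ = (296 kPa)(39.7 L) = 11751 J.
W = 11751 × ln(11.2/39.7) = 11751 × -1.265
W_by_gas = -14870 J.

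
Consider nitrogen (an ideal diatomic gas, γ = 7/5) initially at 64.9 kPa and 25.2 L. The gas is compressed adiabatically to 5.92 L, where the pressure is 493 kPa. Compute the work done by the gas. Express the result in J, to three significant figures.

W ≈ -3210 J

Adiabatic: W = (P₁V₁ − P₂V₂)/(γ − 1) with γ = 7/5.
P₁V₁ = 1635 J, P₂V₂ = 2919 J.
W = (1635 − 2919) / 0.4 = -3208 J.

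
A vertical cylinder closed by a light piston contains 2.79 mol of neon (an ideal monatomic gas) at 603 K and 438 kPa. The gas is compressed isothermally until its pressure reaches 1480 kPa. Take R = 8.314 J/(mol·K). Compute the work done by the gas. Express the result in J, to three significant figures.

W ≈ -17000 J

Isothermal process: W = nRT ln(V₂/V₁) = nRT ln(P₁/P₂).
W = (2.79)(8.314)(603) × ln(438/1480)
  = 13987 × ln(0.2959) = 13987 × -1.218
W_by_gas = -17031 J.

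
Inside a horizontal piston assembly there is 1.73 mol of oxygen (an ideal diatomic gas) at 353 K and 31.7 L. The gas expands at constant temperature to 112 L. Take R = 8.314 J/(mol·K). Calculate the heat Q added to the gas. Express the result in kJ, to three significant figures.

Q ≈ 6.41 kJ

Isothermal ⇒ ΔU = 0, so Q = W = nRT ln(V₂/V₁).
Q = (1.73)(8.314)(353) ln(112/31.7) = 5077 × 1.262 = 6408 J.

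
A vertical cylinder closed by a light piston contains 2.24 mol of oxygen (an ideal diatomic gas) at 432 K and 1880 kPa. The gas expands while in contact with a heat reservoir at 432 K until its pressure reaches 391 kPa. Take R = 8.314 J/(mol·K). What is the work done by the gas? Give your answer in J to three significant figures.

Isothermal process: W = nRT ln(V₂/V₁) = nRT ln(P₁/P₂).
W = (2.24)(8.314)(432) × ln(1880/391)
  = 8045 × ln(4.808) = 8045 × 1.57
W_by_gas = 12634 J.

W ≈ 12600 J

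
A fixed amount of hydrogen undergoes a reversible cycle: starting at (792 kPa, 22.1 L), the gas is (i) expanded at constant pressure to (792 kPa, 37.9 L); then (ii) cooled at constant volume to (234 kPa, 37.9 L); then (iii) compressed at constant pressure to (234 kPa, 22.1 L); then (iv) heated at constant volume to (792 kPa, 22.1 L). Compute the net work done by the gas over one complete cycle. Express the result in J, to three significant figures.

Constant-volume legs do no work.
W(i) = (792)(37.9 − 22.1) = 12514 J; W(iii) = (234)(22.1 − 37.9) = -3697 J.
W_net = 12514 − 3697 = 8816 J (the clockwise enclosed area).

W_net ≈ 8820 J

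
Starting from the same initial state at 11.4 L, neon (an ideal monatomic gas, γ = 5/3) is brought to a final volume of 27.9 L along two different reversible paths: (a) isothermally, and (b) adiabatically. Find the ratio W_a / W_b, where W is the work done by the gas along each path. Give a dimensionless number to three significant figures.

Path (a) isothermal: W = P₁V₁ ln(V₂/V₁) → W_a/(P₁V₁) = 0.895.
Path (b) adiabatic: W = P₁V₁(1 − (V₁/V₂)^(γ−1))/(γ−1) → W_b/(P₁V₁) = 0.674.
W_a / W_b = 0.895 / 0.674 = 1.328.

W_a / W_b ≈ 1.33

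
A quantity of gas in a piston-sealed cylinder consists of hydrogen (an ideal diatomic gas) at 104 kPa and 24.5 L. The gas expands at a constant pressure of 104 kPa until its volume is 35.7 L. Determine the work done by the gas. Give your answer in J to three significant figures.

W ≈ 1160 J

Isobaric: W = P ΔV.
W = (104 kPa)(35.7 − 24.5 L) = (104)(11.2) = 1165 J.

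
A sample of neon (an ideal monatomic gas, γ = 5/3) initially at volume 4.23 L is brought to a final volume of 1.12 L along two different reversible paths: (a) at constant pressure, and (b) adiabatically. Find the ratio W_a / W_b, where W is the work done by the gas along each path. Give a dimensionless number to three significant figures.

W_a / W_b ≈ 0.344

Path (a) isobaric: W = P₁(V₂ − V₁) → W_a/(P₁V₁) = -0.7352.
Path (b) adiabatic: W = P₁V₁(1 − (V₁/V₂)^(γ−1))/(γ−1) → W_b/(P₁V₁) = -2.138.
W_a / W_b = -0.7352 / -2.138 = 0.3439.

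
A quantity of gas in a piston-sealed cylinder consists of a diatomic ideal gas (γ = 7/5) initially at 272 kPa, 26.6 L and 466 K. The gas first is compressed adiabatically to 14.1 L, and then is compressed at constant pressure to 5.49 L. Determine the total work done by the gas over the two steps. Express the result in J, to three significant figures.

W_total ≈ -10900 J

Step 1 (adiabatic): W = (P₁V₁ − P₂V₂)/(γ−1) = (7235 − 9326)/0.4 = -5228 J.
After step 1: P = 661.4 kPa, V = 14.1 L, T = 600.7 K.
Step 2 (isobaric): W = PΔV = (661.4 kPa)(5.49 − 14.1 L) = -5695 J.
W_total = -5228 − 5695 = -10923 J.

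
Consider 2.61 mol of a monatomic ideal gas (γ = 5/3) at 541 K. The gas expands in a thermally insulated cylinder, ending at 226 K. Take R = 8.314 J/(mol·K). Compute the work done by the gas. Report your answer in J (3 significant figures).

W ≈ 10300 J

Adiabatic ⇒ Q = 0, so W_by = −ΔU = nCᵥ(T₁ − T₂).
Cᵥ = 3R/2 = 12.47 J/(mol·K).
W = (2.61)(12.47)(541 − 226) = 10253 J.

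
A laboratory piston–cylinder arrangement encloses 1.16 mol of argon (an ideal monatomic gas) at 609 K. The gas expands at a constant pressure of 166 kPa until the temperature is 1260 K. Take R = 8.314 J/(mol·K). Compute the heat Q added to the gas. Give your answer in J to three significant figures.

Isobaric: W = nRΔT = (1.16)(8.314)(651) = 6278 J.
ΔU = nCᵥΔT with Cᵥ = 3R/2: ΔU = (1.16)(12.47)(651) = 9418 J.
Q = ΔU + W = 9418 + 6278 = 15696 J.

Q ≈ 15700 J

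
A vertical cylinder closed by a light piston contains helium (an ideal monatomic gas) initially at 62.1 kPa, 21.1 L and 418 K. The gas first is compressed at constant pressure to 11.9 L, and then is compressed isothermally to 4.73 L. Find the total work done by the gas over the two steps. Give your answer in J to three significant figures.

Step 1 (isobaric): W = PΔV = (62.1 kPa)(11.9 − 21.1 L) = -571.3 J.
After step 1: P = 62.1 kPa, V = 11.9 L, T = 235.7 K.
Step 2 (isothermal): W = P₁V₁ ln(V₂/V₁) = (739) ln(4.73/11.9) = -681.8 J.
W_total = -571.3 − 681.8 = -1253 J.

W_total ≈ -1250 J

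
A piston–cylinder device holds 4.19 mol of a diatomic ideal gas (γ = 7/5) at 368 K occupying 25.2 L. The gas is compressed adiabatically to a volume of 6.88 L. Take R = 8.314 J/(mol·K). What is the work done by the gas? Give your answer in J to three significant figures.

W ≈ -21800 J

Adiabatic: TV^(γ−1) = const with γ = 7/5.
T₂ = T₁ (V₁/V₂)^(γ−1) = 368 × (25.2/6.88)^0.4 = 368 × 1.681 = 618.5 K.
W_by = nCᵥ(T₁ − T₂) = (4.19)(20.79)(368 − 618.5) = -21820 J.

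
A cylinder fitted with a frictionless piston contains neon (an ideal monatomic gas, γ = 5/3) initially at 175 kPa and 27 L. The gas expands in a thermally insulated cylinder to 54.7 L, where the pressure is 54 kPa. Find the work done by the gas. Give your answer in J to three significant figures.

Adiabatic: W = (P₁V₁ − P₂V₂)/(γ − 1) with γ = 5/3.
P₁V₁ = 4725 J, P₂V₂ = 2954 J.
W = (4725 − 2954) / 0.6667 = 2657 J.

W ≈ 2660 J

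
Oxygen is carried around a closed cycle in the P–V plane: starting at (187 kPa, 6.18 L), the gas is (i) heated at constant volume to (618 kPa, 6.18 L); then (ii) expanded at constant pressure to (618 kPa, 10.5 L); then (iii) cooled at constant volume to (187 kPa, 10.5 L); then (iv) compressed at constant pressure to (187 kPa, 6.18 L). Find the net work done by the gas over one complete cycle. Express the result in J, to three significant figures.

Constant-volume legs do no work.
W(ii) = (618)(10.5 − 6.18) = 2670 J; W(iv) = (187)(6.18 − 10.5) = -807.8 J.
W_net = 2670 − 807.8 = 1862 J (the clockwise enclosed area).

W_net ≈ 1860 J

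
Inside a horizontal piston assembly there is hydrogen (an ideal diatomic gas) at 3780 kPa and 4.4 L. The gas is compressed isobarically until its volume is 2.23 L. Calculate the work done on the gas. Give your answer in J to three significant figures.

Isobaric: W = P ΔV.
W = (3780 kPa)(2.23 − 4.4 L) = (3780)(-2.17) = -8203 J.
Work on gas = −W_by = 8203 J.

W ≈ 8200 J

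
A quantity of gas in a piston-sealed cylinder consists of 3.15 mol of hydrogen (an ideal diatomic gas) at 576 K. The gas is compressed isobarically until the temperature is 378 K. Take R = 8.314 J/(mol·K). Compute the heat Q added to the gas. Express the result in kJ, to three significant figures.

Isobaric: W = nRΔT = (3.15)(8.314)(-198) = -5185 J.
ΔU = nCᵥΔT with Cᵥ = 5R/2: ΔU = (3.15)(20.79)(-198) = -12964 J.
Q = ΔU + W = -12964 − 5185 = -18149 J.

Q ≈ -18.1 kJ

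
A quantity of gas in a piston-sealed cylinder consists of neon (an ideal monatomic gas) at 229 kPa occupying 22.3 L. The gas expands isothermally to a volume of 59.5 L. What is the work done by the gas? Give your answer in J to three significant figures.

Isothermal: W = nRT ln(V₂/V₁) = P₁V₁ ln(V₂/V₁).
P₁V₁ = (229 kPa)(22.3 L) = 5107 J.
W = 5107 × ln(59.5/22.3) = 5107 × 0.9814
W_by_gas = 5012 J.

W ≈ 5010 J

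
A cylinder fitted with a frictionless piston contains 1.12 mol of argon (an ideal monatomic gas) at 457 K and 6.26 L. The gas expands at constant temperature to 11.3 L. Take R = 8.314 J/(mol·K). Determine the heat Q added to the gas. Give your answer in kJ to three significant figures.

Isothermal ⇒ ΔU = 0, so Q = W = nRT ln(V₂/V₁).
Q = (1.12)(8.314)(457) ln(11.3/6.26) = 4255 × 0.5906 = 2513 J.

Q ≈ 2.51 kJ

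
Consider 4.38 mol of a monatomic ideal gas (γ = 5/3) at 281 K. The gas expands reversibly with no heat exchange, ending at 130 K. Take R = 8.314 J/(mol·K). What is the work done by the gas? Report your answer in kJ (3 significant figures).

Adiabatic ⇒ Q = 0, so W_by = −ΔU = nCᵥ(T₁ − T₂).
Cᵥ = 3R/2 = 12.47 J/(mol·K).
W = (4.38)(12.47)(281 − 130) = 8248 J.

W ≈ 8.25 kJ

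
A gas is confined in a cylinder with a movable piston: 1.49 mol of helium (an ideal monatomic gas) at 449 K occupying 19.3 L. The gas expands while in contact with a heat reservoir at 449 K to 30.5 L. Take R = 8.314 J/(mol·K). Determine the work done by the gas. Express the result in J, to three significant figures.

W ≈ 2550 J

Isothermal: W = nRT ln(V₂/V₁).
W = (1.49)(8.314)(449) × ln(30.5/19.3)
  = 5562 × 0.4576
W_by_gas = 2545 J.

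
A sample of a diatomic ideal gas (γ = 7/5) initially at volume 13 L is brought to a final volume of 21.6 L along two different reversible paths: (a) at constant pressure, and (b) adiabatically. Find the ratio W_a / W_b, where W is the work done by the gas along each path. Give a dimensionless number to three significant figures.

Path (a) isobaric: W = P₁(V₂ − V₁) → W_a/(P₁V₁) = 0.6615.
Path (b) adiabatic: W = P₁V₁(1 − (V₁/V₂)^(γ−1))/(γ−1) → W_b/(P₁V₁) = 0.4595.
W_a / W_b = 0.6615 / 0.4595 = 1.44.

W_a / W_b ≈ 1.44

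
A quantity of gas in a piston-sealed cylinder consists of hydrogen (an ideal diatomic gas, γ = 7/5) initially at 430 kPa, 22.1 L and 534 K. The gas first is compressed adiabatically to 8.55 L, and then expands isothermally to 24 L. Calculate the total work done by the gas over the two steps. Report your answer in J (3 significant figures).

W_total ≈ 3360 J

Step 1 (adiabatic): W = (P₁V₁ − P₂V₂)/(γ−1) = (9503 − 13894)/0.4 = -10978 J.
After step 1: P = 1625 kPa, V = 8.55 L, T = 780.7 K.
Step 2 (isothermal): W = P₁V₁ ln(V₂/V₁) = (13894) ln(24/8.55) = 14340 J.
W_total = -10978 + 14340 = 3363 J.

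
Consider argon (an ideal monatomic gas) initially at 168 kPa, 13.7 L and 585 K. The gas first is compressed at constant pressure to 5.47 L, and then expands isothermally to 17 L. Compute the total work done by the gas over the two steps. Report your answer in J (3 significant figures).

Step 1 (isobaric): W = PΔV = (168 kPa)(5.47 − 13.7 L) = -1383 J.
After step 1: P = 168 kPa, V = 5.47 L, T = 233.6 K.
Step 2 (isothermal): W = P₁V₁ ln(V₂/V₁) = (919) ln(17/5.47) = 1042 J.
W_total = -1383 + 1042 = -340.6 J.

W_total ≈ -341 J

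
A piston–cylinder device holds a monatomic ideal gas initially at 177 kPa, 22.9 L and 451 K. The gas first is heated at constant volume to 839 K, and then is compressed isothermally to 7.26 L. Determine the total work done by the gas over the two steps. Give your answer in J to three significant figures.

W_total ≈ -8660 J

Step 1 (isochoric): W = 0 (constant volume).
After step 1: P = 329.3 kPa (V unchanged).
Step 2 (isothermal): W = P₁V₁ ln(V₂/V₁) = (7540) ln(7.26/22.9) = -8662 J.
W_total = 0 − 8662 = -8662 J.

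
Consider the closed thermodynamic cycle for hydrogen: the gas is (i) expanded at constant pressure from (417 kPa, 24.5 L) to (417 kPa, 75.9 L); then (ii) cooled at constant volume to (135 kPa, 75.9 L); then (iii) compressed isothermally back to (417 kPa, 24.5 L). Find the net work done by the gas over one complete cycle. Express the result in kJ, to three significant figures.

Leg (i): W = PΔV = (417)(75.9 − 24.5) = 21434 J.
Leg (ii): W = 0.
Leg (iii): W = PᵢVᵢ ln(V_f/Vᵢ) = (10246) ln(24.5/75.9) = -11586 J.
W_net = 21434 − 11586 = 9848 J.

W_net ≈ 9.85 kJ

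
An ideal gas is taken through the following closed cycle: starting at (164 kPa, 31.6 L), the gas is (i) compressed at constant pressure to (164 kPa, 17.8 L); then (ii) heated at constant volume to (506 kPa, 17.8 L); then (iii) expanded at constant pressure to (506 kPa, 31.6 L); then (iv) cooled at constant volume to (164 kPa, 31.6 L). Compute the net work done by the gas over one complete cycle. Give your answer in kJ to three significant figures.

Constant-volume legs do no work.
W(i) = (164)(17.8 − 31.6) = -2263 J; W(iii) = (506)(31.6 − 17.8) = 6983 J.
W_net = -2263 + 6983 = 4720 J (the clockwise enclosed area).

W_net ≈ 4.72 kJ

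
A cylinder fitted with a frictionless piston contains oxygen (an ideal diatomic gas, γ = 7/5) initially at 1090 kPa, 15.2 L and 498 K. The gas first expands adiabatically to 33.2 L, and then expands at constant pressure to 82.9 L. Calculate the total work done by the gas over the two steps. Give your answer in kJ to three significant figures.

W_total ≈ 29.3 kJ

Step 1 (adiabatic): W = (P₁V₁ − P₂V₂)/(γ−1) = (16568 − 12121)/0.4 = 11117 J.
After step 1: P = 365.1 kPa, V = 33.2 L, T = 364.3 K.
Step 2 (isobaric): W = PΔV = (365.1 kPa)(82.9 − 33.2 L) = 18146 J.
W_total = 11117 + 18146 = 29262 J.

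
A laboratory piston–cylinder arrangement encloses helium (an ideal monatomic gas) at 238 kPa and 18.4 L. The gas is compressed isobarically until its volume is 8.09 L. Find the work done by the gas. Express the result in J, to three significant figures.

Isobaric: W = P ΔV.
W = (238 kPa)(8.09 − 18.4 L) = (238)(-10.31) = -2454 J.

W ≈ -2450 J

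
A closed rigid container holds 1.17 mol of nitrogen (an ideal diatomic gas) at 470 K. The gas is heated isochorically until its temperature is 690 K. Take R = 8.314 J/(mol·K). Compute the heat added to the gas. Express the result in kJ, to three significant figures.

Constant volume ⇒ W = 0, so Q = ΔU = nCᵥΔT with Cᵥ = 5R/2 = 20.79 J/(mol·K).
ΔU = (1.17)(20.79)(690 − 470) = 5350 J.

Q ≈ 5.35 kJ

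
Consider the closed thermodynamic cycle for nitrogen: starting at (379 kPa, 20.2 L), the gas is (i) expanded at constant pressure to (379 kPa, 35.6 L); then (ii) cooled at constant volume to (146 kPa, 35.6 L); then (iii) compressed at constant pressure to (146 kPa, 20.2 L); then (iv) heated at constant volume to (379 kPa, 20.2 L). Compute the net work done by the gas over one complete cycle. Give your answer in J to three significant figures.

Constant-volume legs do no work.
W(i) = (379)(35.6 − 20.2) = 5837 J; W(iii) = (146)(20.2 − 35.6) = -2248 J.
W_net = 5837 − 2248 = 3588 J (the clockwise enclosed area).

W_net ≈ 3590 J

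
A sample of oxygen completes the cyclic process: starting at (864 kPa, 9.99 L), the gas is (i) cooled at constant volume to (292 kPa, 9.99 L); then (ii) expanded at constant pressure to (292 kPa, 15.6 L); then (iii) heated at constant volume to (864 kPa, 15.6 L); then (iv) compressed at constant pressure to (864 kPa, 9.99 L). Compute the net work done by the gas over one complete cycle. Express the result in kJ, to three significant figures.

Constant-volume legs do no work.
W(ii) = (292)(15.6 − 9.99) = 1638 J; W(iv) = (864)(9.99 − 15.6) = -4847 J.
W_net = 1638 − 4847 = -3209 J (the counter-clockwise enclosed area).

W_net ≈ -3.21 kJ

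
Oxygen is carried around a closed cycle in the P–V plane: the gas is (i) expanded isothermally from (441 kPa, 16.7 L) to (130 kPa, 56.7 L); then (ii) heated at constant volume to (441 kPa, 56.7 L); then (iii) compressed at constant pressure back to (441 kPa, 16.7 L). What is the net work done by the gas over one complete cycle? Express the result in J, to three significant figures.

Leg (i): W = PᵢVᵢ ln(V_f/Vᵢ) = (7365) ln(56.7/16.7) = 9002 J.
Leg (ii): W = 0.
Leg (iii): W = PΔV = (441)(16.7 − 56.7) = -17640 J.
W_net = 9002 − 17640 = -8638 J.

W_net ≈ -8640 J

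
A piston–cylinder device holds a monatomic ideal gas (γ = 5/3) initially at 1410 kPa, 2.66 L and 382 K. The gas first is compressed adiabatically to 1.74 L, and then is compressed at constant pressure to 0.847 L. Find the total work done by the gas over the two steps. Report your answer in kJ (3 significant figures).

Step 1 (adiabatic): W = (P₁V₁ − P₂V₂)/(γ−1) = (3751 − 4977)/0.667 = -1840 J.
After step 1: P = 2860 kPa, V = 1.74 L, T = 506.9 K.
Step 2 (isobaric): W = PΔV = (2860 kPa)(0.847 − 1.74 L) = -2554 J.
W_total = -1840 − 2554 = -4394 J.

W_total ≈ -4.39 kJ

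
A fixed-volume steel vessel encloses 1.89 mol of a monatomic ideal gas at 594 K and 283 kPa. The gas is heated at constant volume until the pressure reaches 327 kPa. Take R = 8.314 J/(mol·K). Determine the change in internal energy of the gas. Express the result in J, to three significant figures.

ΔU ≈ 2180 J

Constant volume ⇒ W = 0, so Q = ΔU = nCᵥΔT with Cᵥ = 3R/2 = 12.47 J/(mol·K).
At constant V, T₂/T₁ = P₂/P₁ ⇒ ΔT = T₁(P₂/P₁ − 1) = 594·(327/283 − 1) = 92.35 K.
ΔU = (1.89)(12.47)(92.35) = 2177 J.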